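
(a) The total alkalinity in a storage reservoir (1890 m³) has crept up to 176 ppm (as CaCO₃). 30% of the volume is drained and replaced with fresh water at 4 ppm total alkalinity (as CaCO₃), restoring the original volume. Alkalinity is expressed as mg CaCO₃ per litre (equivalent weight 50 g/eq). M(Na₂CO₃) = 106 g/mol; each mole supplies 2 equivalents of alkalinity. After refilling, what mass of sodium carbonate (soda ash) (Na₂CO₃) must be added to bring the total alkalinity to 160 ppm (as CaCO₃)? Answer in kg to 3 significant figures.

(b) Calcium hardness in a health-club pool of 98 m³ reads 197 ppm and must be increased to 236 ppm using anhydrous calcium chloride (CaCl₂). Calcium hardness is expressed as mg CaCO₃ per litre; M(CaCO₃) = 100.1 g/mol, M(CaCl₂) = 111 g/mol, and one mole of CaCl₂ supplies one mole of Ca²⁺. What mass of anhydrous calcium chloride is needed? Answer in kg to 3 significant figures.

(a) 71.3 kg; (b) 4.24 kg

(a) Volume: 1890 m³ = 1,890,000 L.
(a) After draining 30% and refilling: 176 × 0.70 + 4 × 0.30 = 124.4 ppm.
(a) Deficit to target: 160 − 124.4 = 35.6 mg/L.
(a) As CaCO₃: 35.6 mg/L × 1,890,000 L = 67,280 g; ÷ 50 g/eq ÷ 2 = 672.8 mol Na₂CO₃.
(a) Mass: 672.8 × 106 = 71,320 g.

(b) Volume: 98 m³ = 98,000 L.
(b) Hardness to add: (236 − 197) = 39 mg/L as CaCO₃ × 98,000 L = 3822 g as CaCO₃.
(b) Moles of Ca²⁺ (1 mol Ca²⁺ ≡ 1 mol CaCO₃): 3822 / 100.1 g/mol = 38.18 mol.
(b) Mass of CaCl₂: 38.18 × 111 = 4238 g.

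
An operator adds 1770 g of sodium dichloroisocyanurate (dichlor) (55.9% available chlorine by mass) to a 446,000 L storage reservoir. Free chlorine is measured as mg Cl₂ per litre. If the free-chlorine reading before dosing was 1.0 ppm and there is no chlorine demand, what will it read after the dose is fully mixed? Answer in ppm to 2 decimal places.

3.22 ppm

Available chlorine delivered: 1770 g × 0.559 = 989.4 g as Cl₂.
Concentration rise: 989.4 g / 446,000 L = 2.218 mg/L = 2.22 ppm.
Final FC: 1.0 + 2.22 = 3.22 ppm.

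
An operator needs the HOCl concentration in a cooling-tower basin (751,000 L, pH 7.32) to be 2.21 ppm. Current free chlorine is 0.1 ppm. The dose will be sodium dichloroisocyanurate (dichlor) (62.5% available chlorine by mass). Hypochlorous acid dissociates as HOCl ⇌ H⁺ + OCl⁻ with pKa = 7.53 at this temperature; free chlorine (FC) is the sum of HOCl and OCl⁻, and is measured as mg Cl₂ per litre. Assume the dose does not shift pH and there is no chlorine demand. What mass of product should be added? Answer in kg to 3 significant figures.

4.17 kg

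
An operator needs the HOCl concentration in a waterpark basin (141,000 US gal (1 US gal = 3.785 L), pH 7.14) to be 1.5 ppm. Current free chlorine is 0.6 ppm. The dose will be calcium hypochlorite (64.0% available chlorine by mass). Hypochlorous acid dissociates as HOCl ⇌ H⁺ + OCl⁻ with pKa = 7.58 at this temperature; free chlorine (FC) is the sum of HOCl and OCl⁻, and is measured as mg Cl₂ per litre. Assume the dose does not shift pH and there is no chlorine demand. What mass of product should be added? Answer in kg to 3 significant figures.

Volume: 141,000 US gal × 3.785 L/gal = 533,685 L.
[OCl⁻]/[HOCl] = 10^(pH − pKa) = 10^(7.14 − 7.58) = 0.3631; fraction as HOCl = 1/(1 + 0.3631) = 0.7336.
Free chlorine required for 1.5 ppm HOCl: 1.5 / 0.7336 = 2.045 ppm.
FC to add: 2.045 − 0.6 = 1.445 mg/L as Cl₂.
Cl₂ equivalent: 1.445 mg/L × 533,685 L = 771 g.
Product at 64.0% available Cl: 771 / 0.64 = 1205 g.

1.20 kg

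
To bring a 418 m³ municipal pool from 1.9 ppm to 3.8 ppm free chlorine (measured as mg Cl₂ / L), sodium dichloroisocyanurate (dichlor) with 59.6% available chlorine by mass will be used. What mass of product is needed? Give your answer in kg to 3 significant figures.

Volume: 418 m³ = 418,000 L.
Chlorine deficit: 3.8 − 1.9 = 1.9 ppm = 1.9 mg/L as Cl₂.
Cl₂ equivalent needed: 1.9 mg/L × 418,000 L = 794,200 mg = 794.2 g.
Product at 59.6% available chlorine: 794.2 / 0.596 = 1333 g.

1.33 kg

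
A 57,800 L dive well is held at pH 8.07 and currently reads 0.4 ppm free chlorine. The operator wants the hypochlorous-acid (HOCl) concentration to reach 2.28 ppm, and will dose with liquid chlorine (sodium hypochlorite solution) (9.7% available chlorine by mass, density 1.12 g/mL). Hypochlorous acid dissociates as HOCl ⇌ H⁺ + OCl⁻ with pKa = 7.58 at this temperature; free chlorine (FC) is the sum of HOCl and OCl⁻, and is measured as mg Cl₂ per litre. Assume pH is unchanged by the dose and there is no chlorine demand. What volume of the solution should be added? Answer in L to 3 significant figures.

4.75 L

[OCl⁻]/[HOCl] = 10^(pH − pKa) = 10^(8.07 − 7.58) = 3.09; fraction as HOCl = 1/(1 + 3.09) = 0.2445.
Free chlorine required for 2.28 ppm HOCl: 2.28 / 0.2445 = 9.326 ppm.
FC to add: 9.326 − 0.4 = 8.926 mg/L as Cl₂.
Cl₂ equivalent: 8.926 mg/L × 57,800 L = 515.9 g.
Product at 9.7% available Cl: 515.9 / 0.097 = 5319 g.
Volume: 5319 g ÷ 1.12 g/mL = 4749 mL.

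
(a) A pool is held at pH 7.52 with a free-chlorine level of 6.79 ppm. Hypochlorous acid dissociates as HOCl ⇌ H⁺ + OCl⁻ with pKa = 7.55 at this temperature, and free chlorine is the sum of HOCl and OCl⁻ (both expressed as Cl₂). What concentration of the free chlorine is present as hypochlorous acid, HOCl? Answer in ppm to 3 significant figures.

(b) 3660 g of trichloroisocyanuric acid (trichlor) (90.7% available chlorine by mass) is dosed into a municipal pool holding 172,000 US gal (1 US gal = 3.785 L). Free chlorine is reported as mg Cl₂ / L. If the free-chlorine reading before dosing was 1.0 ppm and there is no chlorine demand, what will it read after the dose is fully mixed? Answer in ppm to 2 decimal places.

(a) [OCl⁻]/[HOCl] = 10^(pH − pKa) = 10^(7.52 − 7.55) = 10^-0.03 = 0.9333.
(a) Fraction as HOCl = 1 / (1 + 0.9333) = 0.5173.
(a) HOCl = 0.5173 × 6.79 ppm = 3.512 ppm.

(b) Volume: 172,000 US gal × 3.785 L/gal = 651,020 L.
(b) Available chlorine delivered: 3660 g × 0.907 = 3320 g as Cl₂.
(b) Concentration rise: 3320 g / 651,020 L = 5.099 mg/L = 5.10 ppm.
(b) Final FC: 1.0 + 5.10 = 6.10 ppm.

(a) 3.51 ppm; (b) 6.10 ppm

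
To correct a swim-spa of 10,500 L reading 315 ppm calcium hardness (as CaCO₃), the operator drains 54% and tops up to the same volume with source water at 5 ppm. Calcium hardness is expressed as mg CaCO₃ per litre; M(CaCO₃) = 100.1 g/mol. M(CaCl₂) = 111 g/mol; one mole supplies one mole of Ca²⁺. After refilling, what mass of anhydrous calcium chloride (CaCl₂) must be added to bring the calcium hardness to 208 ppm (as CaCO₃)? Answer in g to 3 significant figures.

703 g

After draining 54% and refilling: 315 × 0.46 + 5 × 0.54 = 147.6 ppm.
Deficit to target: 208 − 147.6 = 60.4 mg/L.
As CaCO₃: 60.4 mg/L × 10,500 L = 634.2 g; ÷ 100.1 = 6.336 mol Ca²⁺.
Mass: 6.336 × 111 = 703.3 g.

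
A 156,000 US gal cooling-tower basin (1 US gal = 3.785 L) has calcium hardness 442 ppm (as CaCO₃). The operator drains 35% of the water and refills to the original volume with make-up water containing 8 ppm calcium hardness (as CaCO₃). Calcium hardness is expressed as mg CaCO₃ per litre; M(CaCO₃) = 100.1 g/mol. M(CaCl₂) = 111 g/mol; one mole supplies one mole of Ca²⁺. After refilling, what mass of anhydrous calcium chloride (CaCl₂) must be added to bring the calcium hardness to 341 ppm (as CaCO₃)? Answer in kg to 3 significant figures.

Volume: 156,000 US gal × 3.785 L/gal = 590,460 L.
After draining 35% and refilling: 442 × 0.65 + 8 × 0.35 = 290.1 ppm.
Deficit to target: 341 − 290.1 = 50.9 mg/L.
As CaCO₃: 50.9 mg/L × 590,460 L = 30,050 g; ÷ 100.1 = 300.2 mol Ca²⁺.
Mass: 300.2 × 111 = 33,330 g.

33.3 kg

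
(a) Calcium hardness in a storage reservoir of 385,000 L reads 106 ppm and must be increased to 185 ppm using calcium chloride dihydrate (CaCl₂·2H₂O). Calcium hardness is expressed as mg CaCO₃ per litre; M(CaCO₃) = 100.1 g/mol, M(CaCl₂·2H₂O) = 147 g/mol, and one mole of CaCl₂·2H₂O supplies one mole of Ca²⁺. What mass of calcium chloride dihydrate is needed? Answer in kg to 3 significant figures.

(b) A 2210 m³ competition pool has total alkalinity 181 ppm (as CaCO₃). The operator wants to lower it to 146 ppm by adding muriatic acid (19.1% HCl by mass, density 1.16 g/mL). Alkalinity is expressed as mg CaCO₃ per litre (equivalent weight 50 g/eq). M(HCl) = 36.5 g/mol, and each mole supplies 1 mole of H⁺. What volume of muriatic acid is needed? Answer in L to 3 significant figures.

(a) 44.7 kg; (b) 255 L

(a) Hardness to add: (185 − 106) = 79 mg/L as CaCO₃ × 385,000 L = 30,420 g as CaCO₃.
(a) Moles of Ca²⁺ (1 mol Ca²⁺ ≡ 1 mol CaCO₃): 30,420 / 100.1 g/mol = 303.8 mol.
(a) Mass of CaCl₂·2H₂O: 303.8 × 147 = 44,670 g.

(b) Volume: 2210 m³ = 2,210,000 L.
(b) Alkalinity to neutralize: (181 − 146) = 35 mg/L as CaCO₃ × 2,210,000 L = 77,350 g as CaCO₃.
(b) Equivalents of H⁺ required: 77,350 ÷ 50 g/eq = 1547 eq = 1547 mol HCl.
(b) Mass of HCl: 1547 × 36.5 = 56,470 g.
(b) Mass of 19.1% solution: 56,470 / 0.191 = 295,600 g.
(b) Volume: 295,600 g ÷ 1.16 g/mL = 254,900 mL.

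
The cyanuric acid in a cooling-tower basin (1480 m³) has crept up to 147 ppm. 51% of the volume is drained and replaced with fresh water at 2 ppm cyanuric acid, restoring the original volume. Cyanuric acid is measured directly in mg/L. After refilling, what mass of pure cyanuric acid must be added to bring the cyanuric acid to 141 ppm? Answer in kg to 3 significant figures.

101 kg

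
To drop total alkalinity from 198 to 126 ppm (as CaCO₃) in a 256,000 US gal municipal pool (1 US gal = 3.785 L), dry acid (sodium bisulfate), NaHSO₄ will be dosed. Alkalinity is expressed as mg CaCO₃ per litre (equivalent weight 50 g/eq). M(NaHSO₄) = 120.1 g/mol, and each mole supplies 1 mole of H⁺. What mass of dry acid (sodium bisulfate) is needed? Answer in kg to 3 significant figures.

Volume: 256,000 US gal × 3.785 L/gal = 968,960 L.
Alkalinity to neutralize: (198 − 126) = 72 mg/L as CaCO₃ × 968,960 L = 69,770 g as CaCO₃.
Equivalents of H⁺ required: 69,770 ÷ 50 g/eq = 1395 eq = 1395 mol NaHSO₄.
Mass of NaHSO₄: 1395 × 120.1 = 167,600 g.

168 kg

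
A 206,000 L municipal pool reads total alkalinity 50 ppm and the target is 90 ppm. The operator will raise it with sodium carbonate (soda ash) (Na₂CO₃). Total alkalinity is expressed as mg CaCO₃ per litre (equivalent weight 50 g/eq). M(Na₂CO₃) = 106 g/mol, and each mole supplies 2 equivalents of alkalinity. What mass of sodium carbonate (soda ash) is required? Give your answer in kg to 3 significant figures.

Alkalinity to add: (90 − 50) = 40 mg/L as CaCO₃ × 206,000 L = 8240 g as CaCO₃.
Equivalents: 8240 g ÷ 50 g/eq = 164.8 eq.
Each mole of Na₂CO₃ supplies 2 eq, so 164.8 / 2 = 82.4 mol.
Mass: 82.4 mol × 106 g/mol = 8734 g.

8.73 kg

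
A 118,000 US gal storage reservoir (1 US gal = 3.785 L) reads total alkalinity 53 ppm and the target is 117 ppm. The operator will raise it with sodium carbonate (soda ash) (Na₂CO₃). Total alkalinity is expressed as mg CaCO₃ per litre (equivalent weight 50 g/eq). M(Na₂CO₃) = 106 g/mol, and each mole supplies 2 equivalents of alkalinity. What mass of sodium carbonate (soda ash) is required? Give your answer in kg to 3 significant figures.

30.3 kg

Volume: 118,000 US gal × 3.785 L/gal = 446,630 L.
Alkalinity to add: (117 − 53) = 64 mg/L as CaCO₃ × 446,630 L = 28,580 g as CaCO₃.
Equivalents: 28,580 g ÷ 50 g/eq = 571.7 eq.
Each mole of Na₂CO₃ supplies 2 eq, so 571.7 / 2 = 285.8 mol.
Mass: 285.8 mol × 106 g/mol = 30,300 g.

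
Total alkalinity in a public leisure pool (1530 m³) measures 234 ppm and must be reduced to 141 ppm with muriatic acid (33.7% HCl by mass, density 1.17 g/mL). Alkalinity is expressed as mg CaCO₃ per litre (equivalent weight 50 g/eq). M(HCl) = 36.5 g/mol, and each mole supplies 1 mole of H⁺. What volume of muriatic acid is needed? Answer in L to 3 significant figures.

Volume: 1530 m³ = 1,530,000 L.
Alkalinity to neutralize: (234 − 141) = 93 mg/L as CaCO₃ × 1,530,000 L = 142,300 g as CaCO₃.
Equivalents of H⁺ required: 142,300 ÷ 50 g/eq = 2846 eq = 2846 mol HCl.
Mass of HCl: 2846 × 36.5 = 103,900 g.
Mass of 33.7% solution: 103,900 / 0.337 = 308,200 g.
Volume: 308,200 g ÷ 1.17 g/mL = 263,400 mL.

263 L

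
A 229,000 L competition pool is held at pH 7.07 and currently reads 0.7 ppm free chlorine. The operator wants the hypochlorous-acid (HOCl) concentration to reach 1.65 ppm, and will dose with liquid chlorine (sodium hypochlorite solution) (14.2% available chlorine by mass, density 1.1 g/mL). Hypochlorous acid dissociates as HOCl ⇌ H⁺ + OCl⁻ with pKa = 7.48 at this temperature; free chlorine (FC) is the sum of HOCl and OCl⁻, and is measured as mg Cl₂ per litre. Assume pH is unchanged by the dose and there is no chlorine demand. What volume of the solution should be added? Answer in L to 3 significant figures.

2.33 L

[OCl⁻]/[HOCl] = 10^(pH − pKa) = 10^(7.07 − 7.48) = 0.389; fraction as HOCl = 1/(1 + 0.389) = 0.7199.
Free chlorine required for 1.65 ppm HOCl: 1.65 / 0.7199 = 2.292 ppm.
FC to add: 2.292 − 0.7 = 1.592 mg/L as Cl₂.
Cl₂ equivalent: 1.592 mg/L × 229,000 L = 364.6 g.
Product at 14.2% available Cl: 364.6 / 0.142 = 2567 g.
Volume: 2567 g ÷ 1.1 g/mL = 2334 mL.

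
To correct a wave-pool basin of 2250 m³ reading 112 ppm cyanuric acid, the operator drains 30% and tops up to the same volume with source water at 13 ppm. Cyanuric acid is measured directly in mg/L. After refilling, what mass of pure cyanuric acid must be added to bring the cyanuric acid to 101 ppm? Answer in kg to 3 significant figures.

Volume: 2250 m³ = 2,250,000 L.
After draining 30% and refilling: 112 × 0.70 + 13 × 0.30 = 82.3 ppm.
Deficit to target: 101 − 82.3 = 18.7 mg/L.
Mass: 18.7 mg/L × 2,250,000 L = 42,080 g cyanuric acid.

42.1 kg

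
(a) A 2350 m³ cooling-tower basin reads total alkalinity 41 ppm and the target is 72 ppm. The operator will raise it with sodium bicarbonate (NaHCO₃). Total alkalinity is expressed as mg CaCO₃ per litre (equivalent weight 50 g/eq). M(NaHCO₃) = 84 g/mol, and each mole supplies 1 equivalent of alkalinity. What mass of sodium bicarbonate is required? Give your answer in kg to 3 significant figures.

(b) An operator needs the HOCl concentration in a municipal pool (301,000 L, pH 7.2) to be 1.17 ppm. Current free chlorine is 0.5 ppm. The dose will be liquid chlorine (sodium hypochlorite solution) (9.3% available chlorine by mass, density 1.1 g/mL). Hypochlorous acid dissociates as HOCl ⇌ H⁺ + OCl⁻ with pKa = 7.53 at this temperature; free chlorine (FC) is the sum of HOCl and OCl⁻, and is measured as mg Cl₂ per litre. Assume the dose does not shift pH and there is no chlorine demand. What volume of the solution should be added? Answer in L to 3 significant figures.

(a) Volume: 2350 m³ = 2,350,000 L.
(a) Alkalinity to add: (72 − 41) = 31 mg/L as CaCO₃ × 2,350,000 L = 72,850 g as CaCO₃.
(a) Equivalents: 72,850 g ÷ 50 g/eq = 1457 eq.
(a) NaHCO₃ supplies 1 eq per mole → 1457 mol.
(a) Mass: 1457 mol × 84 g/mol = 122,400 g.

(b) [OCl⁻]/[HOCl] = 10^(pH − pKa) = 10^(7.2 − 7.53) = 0.4677; fraction as HOCl = 1/(1 + 0.4677) = 0.6813.
(b) Free chlorine required for 1.17 ppm HOCl: 1.17 / 0.6813 = 1.717 ppm.
(b) FC to add: 1.717 − 0.5 = 1.217 mg/L as Cl₂.
(b) Cl₂ equivalent: 1.217 mg/L × 301,000 L = 366.4 g.
(b) Product at 9.3% available Cl: 366.4 / 0.093 = 3940 g.
(b) Volume: 3940 g ÷ 1.1 g/mL = 3582 mL.

(a) 122 kg; (b) 3.58 L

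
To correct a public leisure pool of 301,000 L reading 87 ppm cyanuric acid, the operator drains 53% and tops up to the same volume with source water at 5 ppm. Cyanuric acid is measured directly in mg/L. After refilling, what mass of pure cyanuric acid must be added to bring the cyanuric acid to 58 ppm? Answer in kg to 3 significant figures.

4.35 kg

After draining 53% and refilling: 87 × 0.47 + 5 × 0.53 = 43.54 ppm.
Deficit to target: 58 − 43.54 = 14.46 mg/L.
Mass: 14.46 mg/L × 301,000 L = 4352 g cyanuric acid.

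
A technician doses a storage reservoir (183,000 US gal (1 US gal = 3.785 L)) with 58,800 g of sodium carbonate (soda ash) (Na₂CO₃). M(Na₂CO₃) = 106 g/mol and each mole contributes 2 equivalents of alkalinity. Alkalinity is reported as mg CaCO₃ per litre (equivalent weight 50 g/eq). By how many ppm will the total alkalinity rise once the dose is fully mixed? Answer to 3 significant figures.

80.1 ppm

Volume: 183,000 US gal × 3.785 L/gal = 692,655 L.
Moles of Na₂CO₃: 58,800 g ÷ 106 g/mol = 554.7 mol → 1109 eq of alkalinity.
As CaCO₃: 1109 eq × 50 g/eq = 55,470 g.
Rise: 55,470 g / 692,655 L × 1000 = 80.09 mg/L.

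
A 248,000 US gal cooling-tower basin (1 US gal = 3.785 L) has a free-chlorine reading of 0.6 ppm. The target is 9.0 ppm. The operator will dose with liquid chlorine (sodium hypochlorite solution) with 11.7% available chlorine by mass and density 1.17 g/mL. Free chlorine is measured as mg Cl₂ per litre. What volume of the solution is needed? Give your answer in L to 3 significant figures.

57.6 L

Volume: 248,000 US gal × 3.785 L/gal = 938,680 L.
Chlorine deficit: 9.0 − 0.6 = 8.4 ppm = 8.4 mg/L as Cl₂.
Cl₂ equivalent needed: 8.4 mg/L × 938,680 L = 7,885,000 mg = 7885 g.
Product at 11.7% available chlorine: 7885 / 0.117 = 67,390 g.
Volume at density 1.17 g/mL: 67,390 g ÷ 1.17 g/mL = 57,600 mL.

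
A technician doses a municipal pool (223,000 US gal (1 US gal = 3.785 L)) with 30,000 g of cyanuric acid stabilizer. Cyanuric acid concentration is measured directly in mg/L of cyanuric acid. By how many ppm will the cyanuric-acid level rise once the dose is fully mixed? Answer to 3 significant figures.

Volume: 223,000 US gal × 3.785 L/gal = 844,055 L.
Rise: 30,000 g / 844,055 L × 1000 = 35.54 mg/L.

35.5 ppm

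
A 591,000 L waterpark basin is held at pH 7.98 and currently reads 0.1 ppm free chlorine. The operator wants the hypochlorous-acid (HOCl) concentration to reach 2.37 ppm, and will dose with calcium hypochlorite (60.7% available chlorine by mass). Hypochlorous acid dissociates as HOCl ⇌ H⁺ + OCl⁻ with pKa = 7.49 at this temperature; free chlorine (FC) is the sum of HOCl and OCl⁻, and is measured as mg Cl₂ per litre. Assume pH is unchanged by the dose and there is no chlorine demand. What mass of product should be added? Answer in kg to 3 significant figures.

9.34 kg

[OCl⁻]/[HOCl] = 10^(pH − pKa) = 10^(7.98 − 7.49) = 3.09; fraction as HOCl = 1/(1 + 3.09) = 0.2445.
Free chlorine required for 2.37 ppm HOCl: 2.37 / 0.2445 = 9.694 ppm.
FC to add: 9.694 − 0.1 = 9.594 mg/L as Cl₂.
Cl₂ equivalent: 9.594 mg/L × 591,000 L = 5670 g.
Product at 60.7% available Cl: 5670 / 0.607 = 9341 g.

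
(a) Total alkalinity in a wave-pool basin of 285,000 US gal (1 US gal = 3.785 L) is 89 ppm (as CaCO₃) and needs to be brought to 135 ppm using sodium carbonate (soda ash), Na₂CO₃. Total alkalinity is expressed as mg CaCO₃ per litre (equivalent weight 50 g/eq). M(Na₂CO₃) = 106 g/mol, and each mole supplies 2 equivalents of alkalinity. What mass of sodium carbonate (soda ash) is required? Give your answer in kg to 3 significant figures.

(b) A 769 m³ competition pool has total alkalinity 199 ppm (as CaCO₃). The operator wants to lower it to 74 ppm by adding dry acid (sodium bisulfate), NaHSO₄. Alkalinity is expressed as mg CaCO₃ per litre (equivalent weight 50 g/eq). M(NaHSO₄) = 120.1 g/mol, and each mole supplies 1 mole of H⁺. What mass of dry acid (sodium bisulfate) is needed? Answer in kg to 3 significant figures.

(a) Volume: 285,000 US gal × 3.785 L/gal = 1,078,725 L.
(a) Alkalinity to add: (135 − 89) = 46 mg/L as CaCO₃ × 1,078,725 L = 49,620 g as CaCO₃.
(a) Equivalents: 49,620 g ÷ 50 g/eq = 992.4 eq.
(a) Each mole of Na₂CO₃ supplies 2 eq, so 992.4 / 2 = 496.2 mol.
(a) Mass: 496.2 mol × 106 g/mol = 52,600 g.

(b) Volume: 769 m³ = 769,000 L.
(b) Alkalinity to neutralize: (199 − 74) = 125 mg/L as CaCO₃ × 769,000 L = 96,120 g as CaCO₃.
(b) Equivalents of H⁺ required: 96,120 ÷ 50 g/eq = 1922 eq = 1922 mol NaHSO₄.
(b) Mass of NaHSO₄: 1922 × 120.1 = 230,900 g.

(a) 52.6 kg; (b) 231 kg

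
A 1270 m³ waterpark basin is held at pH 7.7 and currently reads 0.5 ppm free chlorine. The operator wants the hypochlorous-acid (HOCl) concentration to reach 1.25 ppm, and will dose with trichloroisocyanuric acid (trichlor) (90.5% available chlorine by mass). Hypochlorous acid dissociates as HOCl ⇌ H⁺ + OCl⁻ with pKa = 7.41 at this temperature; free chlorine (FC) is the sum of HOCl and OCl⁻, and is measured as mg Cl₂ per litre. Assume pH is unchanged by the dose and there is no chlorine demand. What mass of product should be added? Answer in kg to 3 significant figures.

4.47 kg

Volume: 1270 m³ = 1,270,000 L.
[OCl⁻]/[HOCl] = 10^(pH − pKa) = 10^(7.7 − 7.41) = 1.95; fraction as HOCl = 1/(1 + 1.95) = 0.339.
Free chlorine required for 1.25 ppm HOCl: 1.25 / 0.339 = 3.687 ppm.
FC to add: 3.687 − 0.5 = 3.187 mg/L as Cl₂.
Cl₂ equivalent: 3.187 mg/L × 1,270,000 L = 4048 g.
Product at 90.5% available Cl: 4048 / 0.905 = 4473 g.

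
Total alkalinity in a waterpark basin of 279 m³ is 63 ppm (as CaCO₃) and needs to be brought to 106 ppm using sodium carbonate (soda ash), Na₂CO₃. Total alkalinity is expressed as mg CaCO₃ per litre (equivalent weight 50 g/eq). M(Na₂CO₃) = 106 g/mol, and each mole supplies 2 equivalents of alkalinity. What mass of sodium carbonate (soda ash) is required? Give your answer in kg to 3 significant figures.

12.7 kg

Volume: 279 m³ = 279,000 L.
Alkalinity to add: (106 − 63) = 43 mg/L as CaCO₃ × 279,000 L = 12,000 g as CaCO₃.
Equivalents: 12,000 g ÷ 50 g/eq = 239.9 eq.
Each mole of Na₂CO₃ supplies 2 eq, so 239.9 / 2 = 120 mol.
Mass: 120 mol × 106 g/mol = 12,720 g.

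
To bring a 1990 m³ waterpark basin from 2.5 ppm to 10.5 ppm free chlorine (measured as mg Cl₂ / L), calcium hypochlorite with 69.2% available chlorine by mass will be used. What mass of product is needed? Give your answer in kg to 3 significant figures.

23.0 kg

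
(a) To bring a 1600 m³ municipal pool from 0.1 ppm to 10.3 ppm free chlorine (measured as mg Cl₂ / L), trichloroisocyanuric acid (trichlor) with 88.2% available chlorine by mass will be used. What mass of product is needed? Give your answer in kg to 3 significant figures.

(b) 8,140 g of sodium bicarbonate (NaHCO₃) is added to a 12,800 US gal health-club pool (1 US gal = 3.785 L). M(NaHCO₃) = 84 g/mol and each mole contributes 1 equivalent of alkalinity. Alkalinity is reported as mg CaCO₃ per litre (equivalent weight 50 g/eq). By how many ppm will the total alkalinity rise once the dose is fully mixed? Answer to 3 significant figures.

(a) Volume: 1600 m³ = 1,600,000 L.
(a) Chlorine deficit: 10.3 − 0.1 = 10.2 ppm = 10.2 mg/L as Cl₂.
(a) Cl₂ equivalent needed: 10.2 mg/L × 1,600,000 L = 16,320,000 mg = 16,320 g.
(a) Product at 88.2% available chlorine: 16,320 / 0.882 = 18,500 g.

(b) Volume: 12,800 US gal × 3.785 L/gal = 48,448 L.
(b) Moles of NaHCO₃: 8,140 g ÷ 84 g/mol = 96.9 mol → 96.9 eq of alkalinity.
(b) As CaCO₃: 96.9 eq × 50 g/eq = 4845 g.
(b) Rise: 4845 g / 48,448 L × 1000 = 100 mg/L.

(a) 18.5 kg; (b) 100 ppm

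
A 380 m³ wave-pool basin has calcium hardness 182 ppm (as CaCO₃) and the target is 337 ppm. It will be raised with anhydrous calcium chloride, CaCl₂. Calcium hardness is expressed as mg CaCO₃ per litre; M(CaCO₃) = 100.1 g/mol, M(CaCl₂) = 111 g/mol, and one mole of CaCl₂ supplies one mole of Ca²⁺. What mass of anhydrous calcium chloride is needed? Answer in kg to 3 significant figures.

65.3 kg

Volume: 380 m³ = 380,000 L.
Hardness to add: (337 − 182) = 155 mg/L as CaCO₃ × 380,000 L = 58,900 g as CaCO₃.
Moles of Ca²⁺ (1 mol Ca²⁺ ≡ 1 mol CaCO₃): 58,900 / 100.1 g/mol = 588.4 mol.
Mass of CaCl₂: 588.4 × 111 = 65,310 g.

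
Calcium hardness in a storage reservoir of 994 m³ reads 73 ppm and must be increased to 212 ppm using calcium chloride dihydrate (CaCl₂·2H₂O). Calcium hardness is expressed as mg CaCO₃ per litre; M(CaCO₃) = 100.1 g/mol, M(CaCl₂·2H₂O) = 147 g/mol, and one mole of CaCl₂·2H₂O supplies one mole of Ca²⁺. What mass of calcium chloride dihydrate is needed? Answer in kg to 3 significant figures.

203 kg

Volume: 994 m³ = 994,000 L.
Hardness to add: (212 − 73) = 139 mg/L as CaCO₃ × 994,000 L = 138,200 g as CaCO₃.
Moles of Ca²⁺ (1 mol Ca²⁺ ≡ 1 mol CaCO₃): 138,200 / 100.1 g/mol = 1380 mol.
Mass of CaCl₂·2H₂O: 1380 × 147 = 202,900 g.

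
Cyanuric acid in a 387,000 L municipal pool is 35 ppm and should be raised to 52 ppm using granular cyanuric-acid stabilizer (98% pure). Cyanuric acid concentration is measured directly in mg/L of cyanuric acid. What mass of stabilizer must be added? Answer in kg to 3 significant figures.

6.71 kg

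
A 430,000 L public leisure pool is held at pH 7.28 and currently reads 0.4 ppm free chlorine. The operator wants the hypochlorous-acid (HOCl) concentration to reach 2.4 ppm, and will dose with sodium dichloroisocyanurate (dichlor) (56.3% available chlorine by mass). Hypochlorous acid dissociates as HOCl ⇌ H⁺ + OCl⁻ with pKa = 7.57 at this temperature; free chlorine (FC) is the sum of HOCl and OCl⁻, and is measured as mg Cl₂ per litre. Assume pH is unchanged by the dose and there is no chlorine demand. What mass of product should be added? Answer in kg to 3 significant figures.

2.47 kg

[OCl⁻]/[HOCl] = 10^(pH − pKa) = 10^(7.28 − 7.57) = 0.5129; fraction as HOCl = 1/(1 + 0.5129) = 0.661.
Free chlorine required for 2.4 ppm HOCl: 2.4 / 0.661 = 3.631 ppm.
FC to add: 3.631 − 0.4 = 3.231 mg/L as Cl₂.
Cl₂ equivalent: 3.231 mg/L × 430,000 L = 1389 g.
Product at 56.3% available Cl: 1389 / 0.563 = 2468 g.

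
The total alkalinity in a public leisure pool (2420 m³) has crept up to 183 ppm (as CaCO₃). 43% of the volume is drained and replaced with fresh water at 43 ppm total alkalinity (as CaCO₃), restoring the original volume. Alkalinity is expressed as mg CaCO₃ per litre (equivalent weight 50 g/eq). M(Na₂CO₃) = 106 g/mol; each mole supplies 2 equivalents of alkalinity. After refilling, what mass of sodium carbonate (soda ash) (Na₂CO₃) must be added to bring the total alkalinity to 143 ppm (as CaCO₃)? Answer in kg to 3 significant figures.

Volume: 2420 m³ = 2,420,000 L.
After draining 43% and refilling: 183 × 0.57 + 43 × 0.43 = 122.8 ppm.
Deficit to target: 143 − 122.8 = 20.2 mg/L.
As CaCO₃: 20.2 mg/L × 2,420,000 L = 48,880 g; ÷ 50 g/eq ÷ 2 = 488.8 mol Na₂CO₃.
Mass: 488.8 × 106 = 51,820 g.

51.8 kg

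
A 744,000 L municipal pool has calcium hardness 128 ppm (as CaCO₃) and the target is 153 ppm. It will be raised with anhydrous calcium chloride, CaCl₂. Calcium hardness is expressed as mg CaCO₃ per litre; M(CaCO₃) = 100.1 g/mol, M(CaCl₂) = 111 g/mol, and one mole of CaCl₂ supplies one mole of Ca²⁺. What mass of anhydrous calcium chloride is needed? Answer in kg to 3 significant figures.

Hardness to add: (153 − 128) = 25 mg/L as CaCO₃ × 744,000 L = 18,600 g as CaCO₃.
Moles of Ca²⁺ (1 mol Ca²⁺ ≡ 1 mol CaCO₃): 18,600 / 100.1 g/mol = 185.8 mol.
Mass of CaCl₂: 185.8 × 111 = 20,630 g.

20.6 kg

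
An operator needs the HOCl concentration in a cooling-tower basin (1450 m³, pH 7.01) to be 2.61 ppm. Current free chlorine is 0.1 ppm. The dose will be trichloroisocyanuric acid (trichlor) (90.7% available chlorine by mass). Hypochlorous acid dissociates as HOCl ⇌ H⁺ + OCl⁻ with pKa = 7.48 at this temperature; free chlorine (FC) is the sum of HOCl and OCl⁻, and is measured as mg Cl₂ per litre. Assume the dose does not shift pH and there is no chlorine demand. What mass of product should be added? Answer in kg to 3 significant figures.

5.43 kg

Volume: 1450 m³ = 1,450,000 L.
[OCl⁻]/[HOCl] = 10^(pH − pKa) = 10^(7.01 − 7.48) = 0.3388; fraction as HOCl = 1/(1 + 0.3388) = 0.7469.
Free chlorine required for 2.61 ppm HOCl: 2.61 / 0.7469 = 3.494 ppm.
FC to add: 3.494 − 0.1 = 3.394 mg/L as Cl₂.
Cl₂ equivalent: 3.394 mg/L × 1,450,000 L = 4922 g.
Product at 90.7% available Cl: 4922 / 0.907 = 5427 g.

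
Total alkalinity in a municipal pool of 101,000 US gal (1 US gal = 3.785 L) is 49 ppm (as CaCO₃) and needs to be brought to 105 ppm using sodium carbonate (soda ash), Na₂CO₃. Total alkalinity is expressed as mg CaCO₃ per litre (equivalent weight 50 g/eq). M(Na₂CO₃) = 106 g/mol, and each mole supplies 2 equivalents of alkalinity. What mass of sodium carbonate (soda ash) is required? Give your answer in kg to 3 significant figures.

22.7 kg

Volume: 101,000 US gal × 3.785 L/gal = 382,285 L.
Alkalinity to add: (105 − 49) = 56 mg/L as CaCO₃ × 382,285 L = 21,410 g as CaCO₃.
Equivalents: 21,410 g ÷ 50 g/eq = 428.2 eq.
Each mole of Na₂CO₃ supplies 2 eq, so 428.2 / 2 = 214.1 mol.
Mass: 214.1 mol × 106 g/mol = 22,690 g.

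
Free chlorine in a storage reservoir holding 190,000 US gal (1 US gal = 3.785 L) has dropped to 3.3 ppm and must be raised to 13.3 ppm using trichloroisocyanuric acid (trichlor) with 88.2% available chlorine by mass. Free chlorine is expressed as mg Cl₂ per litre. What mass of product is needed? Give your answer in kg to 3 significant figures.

8.15 kg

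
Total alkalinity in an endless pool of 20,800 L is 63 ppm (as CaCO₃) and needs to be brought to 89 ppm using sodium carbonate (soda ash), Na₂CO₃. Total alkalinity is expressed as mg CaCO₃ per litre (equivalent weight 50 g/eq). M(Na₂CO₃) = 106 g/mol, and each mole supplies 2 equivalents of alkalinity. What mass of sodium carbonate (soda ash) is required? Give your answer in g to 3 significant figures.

573 g

Alkalinity to add: (89 − 63) = 26 mg/L as CaCO₃ × 20,800 L = 540.8 g as CaCO₃.
Equivalents: 540.8 g ÷ 50 g/eq = 10.82 eq.
Each mole of Na₂CO₃ supplies 2 eq, so 10.82 / 2 = 5.408 mol.
Mass: 5.408 mol × 106 g/mol = 573.2 g.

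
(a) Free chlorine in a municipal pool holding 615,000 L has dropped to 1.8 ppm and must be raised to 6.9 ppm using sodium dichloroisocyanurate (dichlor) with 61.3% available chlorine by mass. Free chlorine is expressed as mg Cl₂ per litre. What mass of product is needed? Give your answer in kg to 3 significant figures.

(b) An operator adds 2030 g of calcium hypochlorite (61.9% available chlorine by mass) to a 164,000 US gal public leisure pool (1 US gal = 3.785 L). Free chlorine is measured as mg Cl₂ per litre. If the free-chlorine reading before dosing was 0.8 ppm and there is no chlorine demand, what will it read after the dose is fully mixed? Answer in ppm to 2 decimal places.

(a) Chlorine deficit: 6.9 − 1.8 = 5.1 ppm = 5.1 mg/L as Cl₂.
(a) Cl₂ equivalent needed: 5.1 mg/L × 615,000 L = 3,136,000 mg = 3136 g.
(a) Product at 61.3% available chlorine: 3136 / 0.613 = 5117 g.

(b) Volume: 164,000 US gal × 3.785 L/gal = 620,740 L.
(b) Available chlorine delivered: 2030 g × 0.619 = 1257 g as Cl₂.
(b) Concentration rise: 1257 g / 620,740 L = 2.024 mg/L = 2.02 ppm.
(b) Final FC: 0.8 + 2.02 = 2.82 ppm.

(a) 5.12 kg; (b) 2.82 ppm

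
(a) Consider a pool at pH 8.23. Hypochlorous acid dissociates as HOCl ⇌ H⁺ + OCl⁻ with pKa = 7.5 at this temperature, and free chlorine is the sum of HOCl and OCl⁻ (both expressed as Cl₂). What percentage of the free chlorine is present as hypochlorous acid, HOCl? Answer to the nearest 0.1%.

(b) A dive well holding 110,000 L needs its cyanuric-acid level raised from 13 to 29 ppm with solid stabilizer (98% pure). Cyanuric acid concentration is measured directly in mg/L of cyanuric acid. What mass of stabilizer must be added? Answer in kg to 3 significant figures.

(a) [OCl⁻]/[HOCl] = 10^(pH − pKa) = 10^(8.23 − 7.5) = 10^0.73 = 5.37.
(a) Fraction as HOCl = 1 / (1 + 5.37) = 0.157.

(b) CYA to add: (29 − 13) = 16 mg/L × 110,000 L = 1760 g cyanuric acid.
(b) At 98% purity: 1760 / 0.98 = 1796 g product.

(a) 15.7%; (b) 1.80 kg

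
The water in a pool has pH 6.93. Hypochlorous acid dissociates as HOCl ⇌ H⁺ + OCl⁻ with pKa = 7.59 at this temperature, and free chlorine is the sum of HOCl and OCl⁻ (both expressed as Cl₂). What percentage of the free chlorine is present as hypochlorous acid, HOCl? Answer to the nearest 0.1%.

[OCl⁻]/[HOCl] = 10^(pH − pKa) = 10^(6.93 − 7.59) = 10^-0.66 = 0.2188.
Fraction as HOCl = 1 / (1 + 0.2188) = 0.8205.

82.0%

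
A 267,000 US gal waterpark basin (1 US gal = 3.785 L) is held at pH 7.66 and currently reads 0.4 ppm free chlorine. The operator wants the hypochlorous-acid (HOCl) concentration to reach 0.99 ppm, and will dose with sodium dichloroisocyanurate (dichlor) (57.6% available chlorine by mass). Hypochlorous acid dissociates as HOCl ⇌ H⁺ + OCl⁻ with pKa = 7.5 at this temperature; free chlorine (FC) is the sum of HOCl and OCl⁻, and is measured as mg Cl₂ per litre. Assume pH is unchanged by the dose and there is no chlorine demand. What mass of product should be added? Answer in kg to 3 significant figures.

3.55 kg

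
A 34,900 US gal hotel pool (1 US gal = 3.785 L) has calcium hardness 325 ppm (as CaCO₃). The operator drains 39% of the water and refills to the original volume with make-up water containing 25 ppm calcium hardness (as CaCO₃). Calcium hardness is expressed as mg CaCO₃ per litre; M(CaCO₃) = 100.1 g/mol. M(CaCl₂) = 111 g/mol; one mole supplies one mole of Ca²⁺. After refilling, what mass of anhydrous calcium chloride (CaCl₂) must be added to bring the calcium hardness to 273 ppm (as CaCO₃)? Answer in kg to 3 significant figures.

Volume: 34,900 US gal × 3.785 L/gal = 132,096 L.
After draining 39% and refilling: 325 × 0.61 + 25 × 0.39 = 208 ppm.
Deficit to target: 273 − 208 = 65 mg/L.
As CaCO₃: 65 mg/L × 132,096 L = 8586 g; ÷ 100.1 = 85.78 mol Ca²⁺.
Mass: 85.78 × 111 = 9521 g.

9.52 kg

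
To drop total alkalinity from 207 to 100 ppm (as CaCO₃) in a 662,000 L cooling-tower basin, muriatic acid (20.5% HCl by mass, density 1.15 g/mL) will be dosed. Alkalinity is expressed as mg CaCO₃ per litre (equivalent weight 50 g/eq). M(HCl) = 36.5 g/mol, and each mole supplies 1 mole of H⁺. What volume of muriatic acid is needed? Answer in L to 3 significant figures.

219 L

Alkalinity to neutralize: (207 − 100) = 107 mg/L as CaCO₃ × 662,000 L = 70,830 g as CaCO₃.
Equivalents of H⁺ required: 70,830 ÷ 50 g/eq = 1417 eq = 1417 mol HCl.
Mass of HCl: 1417 × 36.5 = 51,710 g.
Mass of 20.5% solution: 51,710 / 0.205 = 252,200 g.
Volume: 252,200 g ÷ 1.15 g/mL = 219,300 mL.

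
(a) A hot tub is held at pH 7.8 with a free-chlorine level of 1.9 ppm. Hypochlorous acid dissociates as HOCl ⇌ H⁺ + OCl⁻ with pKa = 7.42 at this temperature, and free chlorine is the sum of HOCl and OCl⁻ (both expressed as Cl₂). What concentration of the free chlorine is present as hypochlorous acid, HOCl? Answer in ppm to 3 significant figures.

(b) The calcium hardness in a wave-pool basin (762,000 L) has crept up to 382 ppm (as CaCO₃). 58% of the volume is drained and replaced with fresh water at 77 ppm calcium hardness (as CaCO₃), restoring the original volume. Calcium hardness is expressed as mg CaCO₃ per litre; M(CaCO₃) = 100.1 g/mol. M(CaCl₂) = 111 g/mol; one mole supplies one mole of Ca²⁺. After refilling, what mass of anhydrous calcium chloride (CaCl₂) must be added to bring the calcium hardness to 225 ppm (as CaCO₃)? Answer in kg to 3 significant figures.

(a) 0.559 ppm; (b) 16.8 kg

(a) [OCl⁻]/[HOCl] = 10^(pH − pKa) = 10^(7.8 − 7.42) = 10^0.38 = 2.399.
(a) Fraction as HOCl = 1 / (1 + 2.399) = 0.2942.
(a) HOCl = 0.2942 × 1.9 ppm = 0.559 ppm.

(b) After draining 58% and refilling: 382 × 0.42 + 77 × 0.58 = 205.1 ppm.
(b) Deficit to target: 225 − 205.1 = 19.9 mg/L.
(b) As CaCO₃: 19.9 mg/L × 762,000 L = 15,160 g; ÷ 100.1 = 151.5 mol Ca²⁺.
(b) Mass: 151.5 × 111 = 16,820 g.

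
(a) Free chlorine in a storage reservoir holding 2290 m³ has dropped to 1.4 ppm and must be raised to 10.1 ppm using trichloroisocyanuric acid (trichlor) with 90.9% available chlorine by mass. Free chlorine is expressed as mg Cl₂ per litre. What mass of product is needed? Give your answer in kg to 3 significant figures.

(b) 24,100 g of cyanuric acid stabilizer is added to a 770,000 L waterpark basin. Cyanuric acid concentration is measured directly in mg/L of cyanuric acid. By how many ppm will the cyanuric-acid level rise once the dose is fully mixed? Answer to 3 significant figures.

(a) Volume: 2290 m³ = 2,290,000 L.
(a) Chlorine deficit: 10.1 − 1.4 = 8.7 ppm = 8.7 mg/L as Cl₂.
(a) Cl₂ equivalent needed: 8.7 mg/L × 2,290,000 L = 19,920,000 mg = 19,920 g.
(a) Product at 90.9% available chlorine: 19,920 / 0.909 = 21,920 g.

(b) Rise: 24,100 g / 770,000 L × 1000 = 31.3 mg/L.

(a) 21.9 kg; (b) 31.3 ppm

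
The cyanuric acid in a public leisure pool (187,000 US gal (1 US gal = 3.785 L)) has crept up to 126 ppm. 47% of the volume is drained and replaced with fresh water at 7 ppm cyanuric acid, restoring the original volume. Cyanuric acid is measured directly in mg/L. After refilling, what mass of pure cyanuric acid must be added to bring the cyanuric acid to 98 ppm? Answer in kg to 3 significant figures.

19.8 kg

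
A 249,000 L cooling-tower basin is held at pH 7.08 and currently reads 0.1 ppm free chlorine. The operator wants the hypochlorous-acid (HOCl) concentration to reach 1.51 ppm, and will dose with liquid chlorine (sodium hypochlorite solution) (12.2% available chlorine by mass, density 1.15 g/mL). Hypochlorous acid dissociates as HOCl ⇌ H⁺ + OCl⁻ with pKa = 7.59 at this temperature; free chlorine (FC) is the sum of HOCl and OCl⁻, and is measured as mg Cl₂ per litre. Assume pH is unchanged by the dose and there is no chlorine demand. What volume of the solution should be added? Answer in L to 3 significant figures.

3.33 L

[OCl⁻]/[HOCl] = 10^(pH − pKa) = 10^(7.08 − 7.59) = 0.309; fraction as HOCl = 1/(1 + 0.309) = 0.7639.
Free chlorine required for 1.51 ppm HOCl: 1.51 / 0.7639 = 1.977 ppm.
FC to add: 1.977 − 0.1 = 1.877 mg/L as Cl₂.
Cl₂ equivalent: 1.877 mg/L × 249,000 L = 467.3 g.
Product at 12.2% available Cl: 467.3 / 0.122 = 3830 g.
Volume: 3830 g ÷ 1.15 g/mL = 3331 mL.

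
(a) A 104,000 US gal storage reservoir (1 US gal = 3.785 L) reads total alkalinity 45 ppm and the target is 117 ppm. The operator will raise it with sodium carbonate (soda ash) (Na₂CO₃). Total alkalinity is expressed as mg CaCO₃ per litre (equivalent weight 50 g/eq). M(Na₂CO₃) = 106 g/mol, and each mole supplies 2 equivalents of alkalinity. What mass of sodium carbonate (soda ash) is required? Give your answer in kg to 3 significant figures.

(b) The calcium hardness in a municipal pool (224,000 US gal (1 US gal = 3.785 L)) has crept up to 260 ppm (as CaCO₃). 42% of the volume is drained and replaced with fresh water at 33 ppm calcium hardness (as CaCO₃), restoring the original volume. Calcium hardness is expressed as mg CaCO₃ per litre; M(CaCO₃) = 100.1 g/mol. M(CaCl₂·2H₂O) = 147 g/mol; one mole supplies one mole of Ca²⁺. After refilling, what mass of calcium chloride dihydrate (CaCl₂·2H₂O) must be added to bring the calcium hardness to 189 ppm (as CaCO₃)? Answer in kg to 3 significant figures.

(a) 30.0 kg; (b) 30.3 kg

(a) Volume: 104,000 US gal × 3.785 L/gal = 393,640 L.
(a) Alkalinity to add: (117 − 45) = 72 mg/L as CaCO₃ × 393,640 L = 28,340 g as CaCO₃.
(a) Equivalents: 28,340 g ÷ 50 g/eq = 566.8 eq.
(a) Each mole of Na₂CO₃ supplies 2 eq, so 566.8 / 2 = 283.4 mol.
(a) Mass: 283.4 mol × 106 g/mol = 30,040 g.

(b) Volume: 224,000 US gal × 3.785 L/gal = 847,840 L.
(b) After draining 42% and refilling: 260 × 0.58 + 33 × 0.42 = 164.66 ppm.
(b) Deficit to target: 189 − 164.66 = 24.34 mg/L.
(b) As CaCO₃: 24.34 mg/L × 847,840 L = 20,640 g; ÷ 100.1 = 206.2 mol Ca²⁺.
(b) Mass: 206.2 × 147 = 30,310 g.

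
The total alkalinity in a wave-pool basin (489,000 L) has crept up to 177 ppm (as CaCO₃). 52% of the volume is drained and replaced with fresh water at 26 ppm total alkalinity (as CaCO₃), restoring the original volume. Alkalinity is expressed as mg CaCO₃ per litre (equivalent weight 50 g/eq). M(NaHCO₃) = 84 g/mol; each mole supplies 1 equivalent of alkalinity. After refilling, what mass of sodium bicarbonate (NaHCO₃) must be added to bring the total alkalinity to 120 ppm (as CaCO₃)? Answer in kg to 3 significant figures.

17.7 kg

After draining 52% and refilling: 177 × 0.48 + 26 × 0.52 = 98.48 ppm.
Deficit to target: 120 − 98.48 = 21.52 mg/L.
As CaCO₃: 21.52 mg/L × 489,000 L = 10,520 g; ÷ 50 g/eq ÷ 1 = 210.5 mol NaHCO₃.
Mass: 210.5 × 84 = 17,680 g.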